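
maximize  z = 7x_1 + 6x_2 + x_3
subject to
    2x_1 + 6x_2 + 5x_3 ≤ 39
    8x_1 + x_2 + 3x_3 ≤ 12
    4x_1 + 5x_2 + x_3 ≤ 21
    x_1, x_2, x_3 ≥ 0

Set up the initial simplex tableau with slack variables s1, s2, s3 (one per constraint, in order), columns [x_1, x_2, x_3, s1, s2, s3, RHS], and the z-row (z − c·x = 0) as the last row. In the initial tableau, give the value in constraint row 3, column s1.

Slack s1 belongs to constraint 1; its column is the unit vector e_1, so the entry in row 3 is 0.

0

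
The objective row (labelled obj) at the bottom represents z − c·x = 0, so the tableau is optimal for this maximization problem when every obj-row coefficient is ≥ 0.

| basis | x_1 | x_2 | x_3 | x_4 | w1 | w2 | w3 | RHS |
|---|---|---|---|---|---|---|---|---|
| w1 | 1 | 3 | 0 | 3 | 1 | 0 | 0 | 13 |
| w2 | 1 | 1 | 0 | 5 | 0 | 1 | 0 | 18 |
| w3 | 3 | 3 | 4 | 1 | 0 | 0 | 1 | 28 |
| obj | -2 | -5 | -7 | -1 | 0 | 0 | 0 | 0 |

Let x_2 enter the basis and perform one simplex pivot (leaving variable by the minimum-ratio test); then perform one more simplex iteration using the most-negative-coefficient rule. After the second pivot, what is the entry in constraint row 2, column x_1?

2/3

Ratio test on column x_2 — row 1: 13/3 = 13/3; row 2: 18/1 = 18; row 3: 28/3 = 28/3. Minimum is 13/3 at row 1 (w1 leaves); pivot element 3.
Divide row 1 by 3; eliminate column x_2 from the other rows.
Second iteration: most negative obj-row entry is -7 in column x_3, so x_3 enters.
Ratio test on column x_3 — row 1: entry 0 ≤ 0; row 2: entry 0 ≤ 0; row 3: 15/4 = 15/4. Minimum is 15/4 at row 3 (w3 leaves); pivot element 4.
Divide row 3 by 4; eliminate column x_3 from the other rows.
After both pivots, the entry at constraint row 2, column x_1 is 2/3.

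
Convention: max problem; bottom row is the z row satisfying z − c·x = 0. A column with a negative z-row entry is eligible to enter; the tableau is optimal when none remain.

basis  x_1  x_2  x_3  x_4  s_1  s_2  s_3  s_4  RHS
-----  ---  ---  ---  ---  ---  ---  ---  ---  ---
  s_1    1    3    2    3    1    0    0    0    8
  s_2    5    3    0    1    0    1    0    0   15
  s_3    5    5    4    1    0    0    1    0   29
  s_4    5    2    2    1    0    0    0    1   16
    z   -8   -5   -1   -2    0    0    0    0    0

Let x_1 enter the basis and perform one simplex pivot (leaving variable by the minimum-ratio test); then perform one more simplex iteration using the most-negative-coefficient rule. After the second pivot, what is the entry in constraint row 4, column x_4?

Ratio test on column x_1 — row 1: 8/1 = 8; row 2: 15/5 = 3; row 3: 29/5 = 29/5; row 4: 16/5 = 16/5. Minimum is 3 at row 2 (s_2 leaves); pivot element 5.
Divide row 2 by 5; eliminate column x_1 from the other rows.
Second iteration: most negative z-row entry is -1 in column x_3, so x_3 enters.
Ratio test on column x_3 — row 1: 5/2 = 5/2; row 2: entry 0 ≤ 0; row 3: 14/4 = 7/2; row 4: 1/2 = 1/2. Minimum is 1/2 at row 4 (s_4 leaves); pivot element 2.
Divide row 4 by 2; eliminate column x_3 from the other rows.
After both pivots, the entry at constraint row 4, column x_4 is 0.

0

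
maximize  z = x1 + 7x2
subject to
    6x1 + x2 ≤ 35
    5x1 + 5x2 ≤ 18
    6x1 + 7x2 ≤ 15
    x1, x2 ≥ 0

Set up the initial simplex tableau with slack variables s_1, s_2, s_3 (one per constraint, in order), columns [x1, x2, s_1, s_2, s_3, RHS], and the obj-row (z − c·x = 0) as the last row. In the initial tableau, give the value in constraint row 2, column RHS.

18

The RHS of constraint 2 is b_2 = 18.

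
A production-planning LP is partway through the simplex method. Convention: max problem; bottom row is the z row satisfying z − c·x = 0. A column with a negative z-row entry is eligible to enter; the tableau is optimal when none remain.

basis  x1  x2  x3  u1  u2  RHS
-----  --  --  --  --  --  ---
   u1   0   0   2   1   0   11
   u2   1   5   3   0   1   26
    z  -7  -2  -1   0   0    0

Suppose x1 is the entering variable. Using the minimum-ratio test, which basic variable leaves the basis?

u2

Column x1 entries and ratios — u1: 0 ≤ 0, skip; u2: 26/1 = 26.
Smallest ratio is 26 in the row of u2, so u2 leaves.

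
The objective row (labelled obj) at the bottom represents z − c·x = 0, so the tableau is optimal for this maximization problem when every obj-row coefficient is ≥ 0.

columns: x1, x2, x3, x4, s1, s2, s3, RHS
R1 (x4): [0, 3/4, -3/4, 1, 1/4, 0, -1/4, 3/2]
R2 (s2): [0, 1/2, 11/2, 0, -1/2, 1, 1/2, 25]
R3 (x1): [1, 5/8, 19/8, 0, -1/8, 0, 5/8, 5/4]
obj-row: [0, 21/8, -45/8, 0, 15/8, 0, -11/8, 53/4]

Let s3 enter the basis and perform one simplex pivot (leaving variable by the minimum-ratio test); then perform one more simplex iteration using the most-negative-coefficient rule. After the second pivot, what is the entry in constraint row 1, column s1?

4/19

Ratio test on column s3 — row 1: entry -1/4 ≤ 0; row 2: 25/(1/2) = 50; row 3: (5/4)/(5/8) = 2. Minimum is 2 at row 3 (x1 leaves); pivot element 5/8.
Divide row 3 by 5/8; eliminate column s3 from the other rows.
Second iteration: most negative obj-row entry is -2/5 in column x3, so x3 enters.
Ratio test on column x3 — row 1: 2/(1/5) = 10; row 2: 24/(18/5) = 20/3; row 3: 2/(19/5) = 10/19. Minimum is 10/19 at row 3 (s3 leaves); pivot element 19/5.
Divide row 3 by 19/5; eliminate column x3 from the other rows.
After both pivots, the entry at constraint row 1, column s1 is 4/19.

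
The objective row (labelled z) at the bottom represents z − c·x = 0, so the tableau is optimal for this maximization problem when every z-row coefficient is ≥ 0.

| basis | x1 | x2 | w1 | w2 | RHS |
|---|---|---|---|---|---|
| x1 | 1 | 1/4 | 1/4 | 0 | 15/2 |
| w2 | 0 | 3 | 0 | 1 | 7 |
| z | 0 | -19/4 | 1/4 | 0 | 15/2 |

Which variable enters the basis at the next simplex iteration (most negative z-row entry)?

Negative z-row entries: x2: -19/4.
The most negative is -19/4 in column x2, so x2 enters.

x2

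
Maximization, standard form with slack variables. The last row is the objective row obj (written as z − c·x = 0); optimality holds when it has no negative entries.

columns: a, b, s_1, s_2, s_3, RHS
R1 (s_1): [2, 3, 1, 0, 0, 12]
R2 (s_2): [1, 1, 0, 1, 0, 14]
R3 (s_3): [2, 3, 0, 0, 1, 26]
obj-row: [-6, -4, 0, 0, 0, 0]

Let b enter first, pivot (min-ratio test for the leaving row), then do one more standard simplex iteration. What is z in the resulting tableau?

Ratio test on column b — row 1: 12/3 = 4; row 2: 14/1 = 14; row 3: 26/3 = 26/3. Minimum is 4 at row 1 (s_1 leaves); pivot element 3.
Pivot on row 1; the obj-row RHS becomes 0 − (-4)·4 = 16.
Next entering variable (most negative obj-row entry -10/3): a.
Ratio test on column a — row 1: 4/(2/3) = 6; row 2: 10/(1/3) = 30; row 3: entry 0 ≤ 0. Minimum is 6 at row 1 (b leaves); pivot element 2/3.
After the second pivot the obj-row RHS is 16 − (-10/3)·6 = 36.

36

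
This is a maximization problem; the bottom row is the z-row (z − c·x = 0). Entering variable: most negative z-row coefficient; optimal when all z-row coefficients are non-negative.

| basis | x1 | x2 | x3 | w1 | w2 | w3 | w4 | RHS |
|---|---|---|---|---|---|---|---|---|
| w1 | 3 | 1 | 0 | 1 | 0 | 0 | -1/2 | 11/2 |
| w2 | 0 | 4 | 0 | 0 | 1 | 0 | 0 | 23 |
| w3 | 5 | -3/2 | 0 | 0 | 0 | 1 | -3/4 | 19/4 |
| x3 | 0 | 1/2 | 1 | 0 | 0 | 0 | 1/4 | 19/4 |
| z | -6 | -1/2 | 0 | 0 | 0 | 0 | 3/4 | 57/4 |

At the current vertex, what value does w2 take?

w2 is basic (row 2); its value is the RHS of that row, 23.

23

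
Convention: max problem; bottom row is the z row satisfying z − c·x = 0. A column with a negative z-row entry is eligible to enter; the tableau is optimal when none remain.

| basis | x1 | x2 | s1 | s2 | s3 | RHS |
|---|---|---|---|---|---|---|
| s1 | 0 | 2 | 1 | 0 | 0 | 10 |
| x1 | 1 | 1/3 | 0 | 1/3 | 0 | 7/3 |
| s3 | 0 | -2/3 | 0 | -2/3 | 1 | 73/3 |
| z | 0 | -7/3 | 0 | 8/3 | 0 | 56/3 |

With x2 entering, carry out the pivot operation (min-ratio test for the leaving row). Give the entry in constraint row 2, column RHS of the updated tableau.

2/3

Ratio test on column x2 — row 1: 10/2 = 5; row 2: (7/3)/(1/3) = 7; row 3: entry -2/3 ≤ 0. Minimum is 5 at row 1 (s1 leaves); pivot element 2.
Divide row 1 by 2; eliminate column x2 from the other rows.
Row 2 update in column RHS: 7/3 − (1/3)·5 = 2/3.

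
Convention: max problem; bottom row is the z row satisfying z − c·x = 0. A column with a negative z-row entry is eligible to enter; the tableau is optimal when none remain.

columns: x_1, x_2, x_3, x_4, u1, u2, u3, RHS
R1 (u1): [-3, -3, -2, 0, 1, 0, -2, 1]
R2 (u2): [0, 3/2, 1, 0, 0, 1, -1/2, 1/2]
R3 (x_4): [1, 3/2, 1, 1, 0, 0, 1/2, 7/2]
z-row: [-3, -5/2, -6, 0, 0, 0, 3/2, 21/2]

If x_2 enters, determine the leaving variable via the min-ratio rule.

Column x_2 entries and ratios — u1: -3 ≤ 0, skip; u2: (1/2)/(3/2) = 1/3; x_4: (7/2)/(3/2) = 7/3.
Smallest ratio is 1/3 in the row of u2, so u2 leaves.

u2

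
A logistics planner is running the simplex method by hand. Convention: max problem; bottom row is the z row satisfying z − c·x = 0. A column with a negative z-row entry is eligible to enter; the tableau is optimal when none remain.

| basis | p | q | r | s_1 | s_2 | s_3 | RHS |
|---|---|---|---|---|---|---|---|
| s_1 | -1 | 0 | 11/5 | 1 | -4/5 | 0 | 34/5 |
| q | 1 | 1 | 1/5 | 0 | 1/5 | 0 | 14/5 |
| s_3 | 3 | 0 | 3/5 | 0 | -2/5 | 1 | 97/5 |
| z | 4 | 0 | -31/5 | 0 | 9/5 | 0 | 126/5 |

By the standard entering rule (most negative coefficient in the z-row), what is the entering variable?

Negative z-row entries: r: -31/5.
The most negative is -31/5 in column r, so r enters.

r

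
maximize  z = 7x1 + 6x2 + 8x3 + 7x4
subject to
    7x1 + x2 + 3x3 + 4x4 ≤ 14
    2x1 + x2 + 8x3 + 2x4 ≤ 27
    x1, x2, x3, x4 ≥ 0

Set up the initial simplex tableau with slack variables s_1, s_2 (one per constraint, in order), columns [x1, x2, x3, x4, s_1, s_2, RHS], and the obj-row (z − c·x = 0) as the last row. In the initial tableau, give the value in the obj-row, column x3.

The obj-row carries the negated objective coefficients: the x3 entry is -8.

-8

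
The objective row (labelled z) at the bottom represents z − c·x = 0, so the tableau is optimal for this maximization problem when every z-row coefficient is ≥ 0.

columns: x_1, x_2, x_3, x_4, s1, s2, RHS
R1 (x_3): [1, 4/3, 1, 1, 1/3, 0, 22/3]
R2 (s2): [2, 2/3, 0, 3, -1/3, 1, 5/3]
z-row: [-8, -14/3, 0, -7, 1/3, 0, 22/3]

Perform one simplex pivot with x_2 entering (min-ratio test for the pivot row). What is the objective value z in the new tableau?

19

Ratio test on column x_2 — row 1: (22/3)/(4/3) = 11/2; row 2: (5/3)/(2/3) = 5/2. Minimum is 5/2 at row 2 (s2 leaves); pivot element 2/3.
Pivot on row 2; the z-row RHS becomes 22/3 − (-14/3)·(5/2) = 19.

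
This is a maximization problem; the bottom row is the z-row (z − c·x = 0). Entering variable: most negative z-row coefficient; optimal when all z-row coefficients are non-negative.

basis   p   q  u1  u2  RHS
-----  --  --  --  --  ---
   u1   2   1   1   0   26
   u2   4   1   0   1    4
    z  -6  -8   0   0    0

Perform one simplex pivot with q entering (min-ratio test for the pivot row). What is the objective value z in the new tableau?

32

Ratio test on column q — row 1: 26/1 = 26; row 2: 4/1 = 4. Minimum is 4 at row 2 (u2 leaves); pivot element 1.
Pivot on row 2; the z-row RHS becomes 0 − (-8)·4 = 32.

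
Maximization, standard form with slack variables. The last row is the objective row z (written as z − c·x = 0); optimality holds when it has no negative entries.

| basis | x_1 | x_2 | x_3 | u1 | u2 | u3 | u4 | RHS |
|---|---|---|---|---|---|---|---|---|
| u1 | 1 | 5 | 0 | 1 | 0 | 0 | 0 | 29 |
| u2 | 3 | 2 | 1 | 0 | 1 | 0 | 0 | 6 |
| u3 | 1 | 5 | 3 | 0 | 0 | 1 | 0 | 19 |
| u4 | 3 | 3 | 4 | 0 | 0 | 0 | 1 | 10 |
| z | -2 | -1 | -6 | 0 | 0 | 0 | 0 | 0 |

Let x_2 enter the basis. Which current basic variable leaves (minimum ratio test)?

Column x_2 entries and ratios — u1: 29/5 = 29/5; u2: 6/2 = 3; u3: 19/5 = 19/5; u4: 10/3 = 10/3.
Smallest ratio is 3 in the row of u2, so u2 leaves.

u2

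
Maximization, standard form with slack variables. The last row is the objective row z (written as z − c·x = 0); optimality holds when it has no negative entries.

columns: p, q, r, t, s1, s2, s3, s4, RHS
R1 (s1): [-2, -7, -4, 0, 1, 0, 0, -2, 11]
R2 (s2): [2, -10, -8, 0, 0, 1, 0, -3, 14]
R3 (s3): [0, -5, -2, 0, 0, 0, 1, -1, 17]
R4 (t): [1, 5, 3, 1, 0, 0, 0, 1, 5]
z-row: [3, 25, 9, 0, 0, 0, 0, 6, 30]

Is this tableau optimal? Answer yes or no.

Every z-row coefficient is ≥ 0, so the tableau is optimal.

yes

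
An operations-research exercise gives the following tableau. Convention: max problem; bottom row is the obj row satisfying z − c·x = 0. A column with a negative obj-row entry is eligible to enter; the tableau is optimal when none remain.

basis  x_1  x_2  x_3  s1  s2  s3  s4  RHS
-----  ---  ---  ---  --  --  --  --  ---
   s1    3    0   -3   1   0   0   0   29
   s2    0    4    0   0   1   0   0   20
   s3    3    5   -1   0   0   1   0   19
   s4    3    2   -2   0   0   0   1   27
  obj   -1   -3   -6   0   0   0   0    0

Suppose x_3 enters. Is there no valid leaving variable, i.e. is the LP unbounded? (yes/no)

yes

Every constraint-row entry in column x_3 is ≤ 0, so increasing x_3 is unbounded.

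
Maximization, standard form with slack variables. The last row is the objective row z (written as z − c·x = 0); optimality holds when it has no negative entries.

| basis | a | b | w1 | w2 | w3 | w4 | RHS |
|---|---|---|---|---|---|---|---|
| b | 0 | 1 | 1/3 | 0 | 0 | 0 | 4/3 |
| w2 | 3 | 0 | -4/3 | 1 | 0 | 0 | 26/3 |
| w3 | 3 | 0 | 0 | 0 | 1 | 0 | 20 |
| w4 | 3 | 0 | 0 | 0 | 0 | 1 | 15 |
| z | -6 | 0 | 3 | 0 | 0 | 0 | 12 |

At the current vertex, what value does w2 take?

26/3

w2 is basic (row 2); its value is the RHS of that row, 26/3.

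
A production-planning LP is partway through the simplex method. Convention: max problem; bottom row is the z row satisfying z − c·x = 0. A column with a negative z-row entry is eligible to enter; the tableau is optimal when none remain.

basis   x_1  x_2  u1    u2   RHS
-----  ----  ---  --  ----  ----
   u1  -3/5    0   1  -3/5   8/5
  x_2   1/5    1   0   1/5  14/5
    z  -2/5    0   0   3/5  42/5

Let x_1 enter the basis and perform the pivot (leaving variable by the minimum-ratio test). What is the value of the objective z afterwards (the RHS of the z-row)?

Ratio test on column x_1 — row 1: entry -3/5 ≤ 0; row 2: (14/5)/(1/5) = 14. Minimum is 14 at row 2 (x_2 leaves); pivot element 1/5.
Pivot on row 2; the z-row RHS becomes 42/5 − (-2/5)·14 = 14.

14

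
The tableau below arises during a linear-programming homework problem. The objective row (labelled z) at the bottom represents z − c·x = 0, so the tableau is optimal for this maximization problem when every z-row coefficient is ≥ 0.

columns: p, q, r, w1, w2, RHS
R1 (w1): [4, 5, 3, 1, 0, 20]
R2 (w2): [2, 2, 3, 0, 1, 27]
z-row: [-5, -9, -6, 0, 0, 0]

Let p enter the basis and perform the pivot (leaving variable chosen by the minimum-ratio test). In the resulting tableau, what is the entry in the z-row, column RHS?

Ratio test on column p — row 1: 20/4 = 5; row 2: 27/2 = 27/2. Minimum is 5 at row 1 (w1 leaves); pivot element 4.
Divide row 1 by 4; eliminate column p from the other rows.
z-row update in column RHS: 0 − (-5)·5 = 25.

25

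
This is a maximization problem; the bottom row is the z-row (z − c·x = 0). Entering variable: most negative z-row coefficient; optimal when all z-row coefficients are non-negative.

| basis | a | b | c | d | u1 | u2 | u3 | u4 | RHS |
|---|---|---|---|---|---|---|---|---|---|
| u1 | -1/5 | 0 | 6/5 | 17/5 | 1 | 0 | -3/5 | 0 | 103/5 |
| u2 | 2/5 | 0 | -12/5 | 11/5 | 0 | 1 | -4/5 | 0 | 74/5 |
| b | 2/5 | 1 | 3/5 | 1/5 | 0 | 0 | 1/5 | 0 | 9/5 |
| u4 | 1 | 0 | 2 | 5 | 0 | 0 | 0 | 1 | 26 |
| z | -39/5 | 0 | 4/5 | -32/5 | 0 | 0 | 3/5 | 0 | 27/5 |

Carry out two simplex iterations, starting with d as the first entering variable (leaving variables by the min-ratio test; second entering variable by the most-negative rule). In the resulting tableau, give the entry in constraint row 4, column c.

Ratio test on column d — row 1: (103/5)/(17/5) = 103/17; row 2: (74/5)/(11/5) = 74/11; row 3: (9/5)/(1/5) = 9; row 4: 26/5 = 26/5. Minimum is 26/5 at row 4 (u4 leaves); pivot element 5.
Divide row 4 by 5; eliminate column d from the other rows.
Second iteration: most negative z-row entry is -163/25 in column a, so a enters.
Ratio test on column a — row 1: entry -22/25 ≤ 0; row 2: entry -1/25 ≤ 0; row 3: (19/25)/(9/25) = 19/9; row 4: (26/5)/(1/5) = 26. Minimum is 19/9 at row 3 (b leaves); pivot element 9/25.
Divide row 3 by 9/25; eliminate column a from the other rows.
After both pivots, the entry at constraint row 4, column c is 1/9.

1/9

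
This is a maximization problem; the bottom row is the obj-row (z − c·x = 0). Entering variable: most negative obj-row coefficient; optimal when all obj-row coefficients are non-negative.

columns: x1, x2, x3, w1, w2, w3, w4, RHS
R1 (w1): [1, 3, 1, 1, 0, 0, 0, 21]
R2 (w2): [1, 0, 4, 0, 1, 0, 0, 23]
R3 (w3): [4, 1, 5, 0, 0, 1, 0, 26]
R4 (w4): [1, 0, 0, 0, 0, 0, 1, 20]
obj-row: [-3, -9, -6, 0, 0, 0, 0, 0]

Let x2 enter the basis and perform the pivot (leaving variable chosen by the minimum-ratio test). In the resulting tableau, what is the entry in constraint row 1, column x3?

1/3

Ratio test on column x2 — row 1: 21/3 = 7; row 2: entry 0 ≤ 0; row 3: 26/1 = 26; row 4: entry 0 ≤ 0. Minimum is 7 at row 1 (w1 leaves); pivot element 3.
Divide row 1 by 3; eliminate column x2 from the other rows.
In the new row 1, the x3 entry is the old entry divided by the pivot: 1/3 = 1/3.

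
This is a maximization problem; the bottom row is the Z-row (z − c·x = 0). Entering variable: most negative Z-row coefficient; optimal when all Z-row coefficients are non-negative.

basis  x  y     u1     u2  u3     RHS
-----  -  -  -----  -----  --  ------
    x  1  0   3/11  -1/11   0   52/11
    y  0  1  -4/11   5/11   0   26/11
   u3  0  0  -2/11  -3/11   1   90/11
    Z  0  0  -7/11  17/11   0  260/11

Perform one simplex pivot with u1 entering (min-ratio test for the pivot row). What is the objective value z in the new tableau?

Ratio test on column u1 — row 1: (52/11)/(3/11) = 52/3; row 2: entry -4/11 ≤ 0; row 3: entry -2/11 ≤ 0. Minimum is 52/3 at row 1 (x leaves); pivot element 3/11.
Pivot on row 1; the Z-row RHS becomes 260/11 − (-7/11)·(52/3) = 104/3.

104/3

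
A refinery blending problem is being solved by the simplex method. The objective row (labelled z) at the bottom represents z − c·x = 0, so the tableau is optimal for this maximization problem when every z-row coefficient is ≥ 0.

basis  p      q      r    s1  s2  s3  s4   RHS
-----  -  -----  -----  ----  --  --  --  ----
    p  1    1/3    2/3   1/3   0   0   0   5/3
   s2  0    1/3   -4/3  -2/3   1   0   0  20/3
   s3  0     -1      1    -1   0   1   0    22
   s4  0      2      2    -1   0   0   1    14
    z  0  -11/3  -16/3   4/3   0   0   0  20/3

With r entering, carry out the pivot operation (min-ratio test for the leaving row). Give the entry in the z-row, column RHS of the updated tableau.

20

Ratio test on column r — row 1: (5/3)/(2/3) = 5/2; row 2: entry -4/3 ≤ 0; row 3: 22/1 = 22; row 4: 14/2 = 7. Minimum is 5/2 at row 1 (p leaves); pivot element 2/3.
Divide row 1 by 2/3; eliminate column r from the other rows.
z-row update in column RHS: 20/3 − (-16/3)·(5/2) = 20.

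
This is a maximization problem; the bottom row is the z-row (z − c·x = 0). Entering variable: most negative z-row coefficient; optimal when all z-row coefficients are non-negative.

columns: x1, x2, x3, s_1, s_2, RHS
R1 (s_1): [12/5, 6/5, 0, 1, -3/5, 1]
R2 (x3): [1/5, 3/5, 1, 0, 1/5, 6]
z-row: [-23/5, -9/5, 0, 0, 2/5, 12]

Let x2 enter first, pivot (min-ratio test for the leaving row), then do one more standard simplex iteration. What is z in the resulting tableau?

167/12

Ratio test on column x2 — row 1: 1/(6/5) = 5/6; row 2: 6/(3/5) = 10. Minimum is 5/6 at row 1 (s_1 leaves); pivot element 6/5.
Pivot on row 1; the z-row RHS becomes 12 − (-9/5)·(5/6) = 27/2.
Next entering variable (most negative z-row entry -1): x1.
Ratio test on column x1 — row 1: (5/6)/2 = 5/12; row 2: entry -1 ≤ 0. Minimum is 5/12 at row 1 (x2 leaves); pivot element 2.
After the second pivot the z-row RHS is 27/2 − (-1)·(5/12) = 167/12.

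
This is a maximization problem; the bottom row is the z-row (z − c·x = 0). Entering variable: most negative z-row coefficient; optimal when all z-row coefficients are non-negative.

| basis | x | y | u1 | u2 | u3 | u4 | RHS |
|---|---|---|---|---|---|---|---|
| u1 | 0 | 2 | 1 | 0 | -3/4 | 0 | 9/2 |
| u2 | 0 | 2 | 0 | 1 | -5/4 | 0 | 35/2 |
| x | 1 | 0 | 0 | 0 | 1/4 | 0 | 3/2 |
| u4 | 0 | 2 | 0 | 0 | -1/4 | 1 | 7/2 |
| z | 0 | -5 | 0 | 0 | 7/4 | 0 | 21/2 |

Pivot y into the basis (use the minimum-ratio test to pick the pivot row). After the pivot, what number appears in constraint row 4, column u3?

Ratio test on column y — row 1: (9/2)/2 = 9/4; row 2: (35/2)/2 = 35/4; row 3: entry 0 ≤ 0; row 4: (7/2)/2 = 7/4. Minimum is 7/4 at row 4 (u4 leaves); pivot element 2.
Divide row 4 by 2; eliminate column y from the other rows.
In the new row 4, the u3 entry is the old entry divided by the pivot: (-1/4)/2 = -1/8.

-1/8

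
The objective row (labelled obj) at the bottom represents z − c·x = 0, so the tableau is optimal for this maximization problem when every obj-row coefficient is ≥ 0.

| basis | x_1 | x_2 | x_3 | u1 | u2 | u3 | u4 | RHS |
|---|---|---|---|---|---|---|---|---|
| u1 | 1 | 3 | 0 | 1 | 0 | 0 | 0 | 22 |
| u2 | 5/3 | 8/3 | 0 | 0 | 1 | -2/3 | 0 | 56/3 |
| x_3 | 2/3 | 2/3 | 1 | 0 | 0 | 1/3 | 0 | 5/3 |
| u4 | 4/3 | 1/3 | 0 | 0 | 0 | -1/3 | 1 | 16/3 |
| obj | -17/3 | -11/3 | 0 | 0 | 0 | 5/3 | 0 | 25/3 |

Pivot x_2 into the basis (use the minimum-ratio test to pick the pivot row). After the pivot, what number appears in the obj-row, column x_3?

Ratio test on column x_2 — row 1: 22/3 = 22/3; row 2: (56/3)/(8/3) = 7; row 3: (5/3)/(2/3) = 5/2; row 4: (16/3)/(1/3) = 16. Minimum is 5/2 at row 3 (x_3 leaves); pivot element 2/3.
Divide row 3 by 2/3; eliminate column x_2 from the other rows.
obj-row update in column x_3: 0 − (-11/3)·(3/2) = 11/2.

11/2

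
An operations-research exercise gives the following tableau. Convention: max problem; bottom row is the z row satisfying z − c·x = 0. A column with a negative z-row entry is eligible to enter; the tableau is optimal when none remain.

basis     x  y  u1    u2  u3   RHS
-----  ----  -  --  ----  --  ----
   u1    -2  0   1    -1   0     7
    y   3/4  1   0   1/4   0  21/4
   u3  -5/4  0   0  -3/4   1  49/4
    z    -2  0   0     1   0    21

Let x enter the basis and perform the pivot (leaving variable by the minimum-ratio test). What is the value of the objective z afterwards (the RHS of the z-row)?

35

Ratio test on column x — row 1: entry -2 ≤ 0; row 2: (21/4)/(3/4) = 7; row 3: entry -5/4 ≤ 0. Minimum is 7 at row 2 (y leaves); pivot element 3/4.
Pivot on row 2; the z-row RHS becomes 21 − (-2)·7 = 35.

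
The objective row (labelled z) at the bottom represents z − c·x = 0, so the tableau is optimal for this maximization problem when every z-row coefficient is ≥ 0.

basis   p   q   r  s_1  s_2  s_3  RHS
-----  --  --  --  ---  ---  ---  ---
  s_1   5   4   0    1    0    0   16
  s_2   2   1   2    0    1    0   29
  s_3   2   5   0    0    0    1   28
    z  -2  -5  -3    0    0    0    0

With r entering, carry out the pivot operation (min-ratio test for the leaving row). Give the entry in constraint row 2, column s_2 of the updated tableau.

Ratio test on column r — row 1: entry 0 ≤ 0; row 2: 29/2 = 29/2; row 3: entry 0 ≤ 0. Minimum is 29/2 at row 2 (s_2 leaves); pivot element 2.
Divide row 2 by 2; eliminate column r from the other rows.
In the new row 2, the s_2 entry is the old entry divided by the pivot: 1/2 = 1/2.

1/2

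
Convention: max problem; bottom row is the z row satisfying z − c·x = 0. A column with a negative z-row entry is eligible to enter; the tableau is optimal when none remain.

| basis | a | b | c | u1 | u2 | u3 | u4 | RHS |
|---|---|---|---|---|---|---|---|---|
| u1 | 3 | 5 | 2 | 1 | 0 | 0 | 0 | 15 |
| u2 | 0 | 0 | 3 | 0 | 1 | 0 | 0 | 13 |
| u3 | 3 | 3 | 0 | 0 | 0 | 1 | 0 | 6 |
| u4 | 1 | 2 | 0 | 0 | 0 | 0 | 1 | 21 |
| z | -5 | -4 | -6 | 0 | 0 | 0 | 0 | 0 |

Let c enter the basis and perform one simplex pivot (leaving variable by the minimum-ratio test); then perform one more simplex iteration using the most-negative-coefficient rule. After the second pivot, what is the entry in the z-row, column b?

Ratio test on column c — row 1: 15/2 = 15/2; row 2: 13/3 = 13/3; row 3: entry 0 ≤ 0; row 4: entry 0 ≤ 0. Minimum is 13/3 at row 2 (u2 leaves); pivot element 3.
Divide row 2 by 3; eliminate column c from the other rows.
Second iteration: most negative z-row entry is -5 in column a, so a enters.
Ratio test on column a — row 1: (19/3)/3 = 19/9; row 2: entry 0 ≤ 0; row 3: 6/3 = 2; row 4: 21/1 = 21. Minimum is 2 at row 3 (u3 leaves); pivot element 3.
Divide row 3 by 3; eliminate column a from the other rows.
After both pivots, the entry at the z-row, column b is 1.

1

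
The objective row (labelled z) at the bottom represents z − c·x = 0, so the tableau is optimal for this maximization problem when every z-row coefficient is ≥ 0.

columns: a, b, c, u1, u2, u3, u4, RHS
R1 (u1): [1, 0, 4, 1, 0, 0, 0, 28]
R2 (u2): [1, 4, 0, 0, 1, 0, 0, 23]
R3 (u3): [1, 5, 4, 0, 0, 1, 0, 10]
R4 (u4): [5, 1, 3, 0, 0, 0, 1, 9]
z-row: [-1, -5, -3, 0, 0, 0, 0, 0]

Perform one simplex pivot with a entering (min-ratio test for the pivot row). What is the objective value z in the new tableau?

Ratio test on column a — row 1: 28/1 = 28; row 2: 23/1 = 23; row 3: 10/1 = 10; row 4: 9/5 = 9/5. Minimum is 9/5 at row 4 (u4 leaves); pivot element 5.
Pivot on row 4; the z-row RHS becomes 0 − (-1)·(9/5) = 9/5.

9/5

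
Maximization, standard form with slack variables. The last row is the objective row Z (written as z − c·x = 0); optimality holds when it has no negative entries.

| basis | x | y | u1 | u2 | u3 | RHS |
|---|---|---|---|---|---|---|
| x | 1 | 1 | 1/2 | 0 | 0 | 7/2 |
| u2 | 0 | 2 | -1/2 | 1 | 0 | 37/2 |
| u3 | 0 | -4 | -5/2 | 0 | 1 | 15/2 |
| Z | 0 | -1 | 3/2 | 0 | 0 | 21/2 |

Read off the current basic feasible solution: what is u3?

15/2

u3 is basic (row 3); its value is the RHS of that row, 15/2.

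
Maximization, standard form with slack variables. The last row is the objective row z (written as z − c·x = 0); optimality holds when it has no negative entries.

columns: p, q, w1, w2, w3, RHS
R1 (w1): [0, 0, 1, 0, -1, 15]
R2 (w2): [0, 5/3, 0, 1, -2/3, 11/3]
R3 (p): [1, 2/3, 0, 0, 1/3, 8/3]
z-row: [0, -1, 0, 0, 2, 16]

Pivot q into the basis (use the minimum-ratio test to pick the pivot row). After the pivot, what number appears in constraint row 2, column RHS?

11/5

Ratio test on column q — row 1: entry 0 ≤ 0; row 2: (11/3)/(5/3) = 11/5; row 3: (8/3)/(2/3) = 4. Minimum is 11/5 at row 2 (w2 leaves); pivot element 5/3.
Divide row 2 by 5/3; eliminate column q from the other rows.
In the new row 2, the RHS entry is the old entry divided by the pivot: (11/3)/(5/3) = 11/5.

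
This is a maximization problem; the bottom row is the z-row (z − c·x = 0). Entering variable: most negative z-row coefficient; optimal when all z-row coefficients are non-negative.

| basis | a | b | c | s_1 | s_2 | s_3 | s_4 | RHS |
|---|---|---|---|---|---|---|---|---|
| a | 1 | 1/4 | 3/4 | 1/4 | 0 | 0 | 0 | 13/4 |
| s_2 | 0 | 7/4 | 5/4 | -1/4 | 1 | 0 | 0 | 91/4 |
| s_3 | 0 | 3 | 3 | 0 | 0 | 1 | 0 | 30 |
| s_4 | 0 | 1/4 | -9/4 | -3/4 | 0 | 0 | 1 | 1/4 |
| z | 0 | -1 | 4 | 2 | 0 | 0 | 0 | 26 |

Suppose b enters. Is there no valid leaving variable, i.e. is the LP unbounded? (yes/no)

Column b has positive entries in row(s) 1, 2, 3, 4, so the ratio test bounds it — not unbounded.

no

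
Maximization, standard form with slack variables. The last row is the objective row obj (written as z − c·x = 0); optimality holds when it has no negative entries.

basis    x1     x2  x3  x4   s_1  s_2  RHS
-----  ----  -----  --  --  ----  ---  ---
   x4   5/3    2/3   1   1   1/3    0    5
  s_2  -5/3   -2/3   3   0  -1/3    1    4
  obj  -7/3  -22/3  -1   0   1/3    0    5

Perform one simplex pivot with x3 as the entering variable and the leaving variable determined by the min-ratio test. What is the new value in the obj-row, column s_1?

Ratio test on column x3 — row 1: 5/1 = 5; row 2: 4/3 = 4/3. Minimum is 4/3 at row 2 (s_2 leaves); pivot element 3.
Divide row 2 by 3; eliminate column x3 from the other rows.
obj-row update in column s_1: 1/3 − (-1)·(-1/9) = 2/9.

2/9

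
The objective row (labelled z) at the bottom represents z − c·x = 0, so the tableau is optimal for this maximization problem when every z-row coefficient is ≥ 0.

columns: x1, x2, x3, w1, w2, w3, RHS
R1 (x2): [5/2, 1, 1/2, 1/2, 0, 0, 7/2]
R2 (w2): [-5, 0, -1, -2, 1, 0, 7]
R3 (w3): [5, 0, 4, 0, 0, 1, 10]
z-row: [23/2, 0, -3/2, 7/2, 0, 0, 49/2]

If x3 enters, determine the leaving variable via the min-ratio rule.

Column x3 entries and ratios — x2: (7/2)/(1/2) = 7; w2: -1 ≤ 0, skip; w3: 10/4 = 5/2.
Smallest ratio is 5/2 in the row of w3, so w3 leaves.

w3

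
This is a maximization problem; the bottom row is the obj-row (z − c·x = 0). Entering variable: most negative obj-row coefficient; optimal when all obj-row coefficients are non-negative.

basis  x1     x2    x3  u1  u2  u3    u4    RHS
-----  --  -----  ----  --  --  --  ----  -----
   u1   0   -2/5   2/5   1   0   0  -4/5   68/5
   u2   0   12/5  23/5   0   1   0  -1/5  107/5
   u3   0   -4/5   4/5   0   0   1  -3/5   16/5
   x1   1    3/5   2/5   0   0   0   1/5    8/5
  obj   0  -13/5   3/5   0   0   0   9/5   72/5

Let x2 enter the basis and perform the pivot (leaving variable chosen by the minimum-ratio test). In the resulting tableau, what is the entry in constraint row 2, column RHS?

15

Ratio test on column x2 — row 1: entry -2/5 ≤ 0; row 2: (107/5)/(12/5) = 107/12; row 3: entry -4/5 ≤ 0; row 4: (8/5)/(3/5) = 8/3. Minimum is 8/3 at row 4 (x1 leaves); pivot element 3/5.
Divide row 4 by 3/5; eliminate column x2 from the other rows.
Row 2 update in column RHS: 107/5 − (12/5)·(8/3) = 15.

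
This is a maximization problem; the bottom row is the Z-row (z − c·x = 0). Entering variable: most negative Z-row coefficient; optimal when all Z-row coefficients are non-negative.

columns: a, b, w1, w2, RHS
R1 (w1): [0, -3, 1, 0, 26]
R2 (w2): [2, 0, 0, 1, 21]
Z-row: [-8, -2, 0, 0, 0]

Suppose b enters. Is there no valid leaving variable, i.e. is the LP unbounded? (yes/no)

yes

Every constraint-row entry in column b is ≤ 0, so increasing b is unbounded.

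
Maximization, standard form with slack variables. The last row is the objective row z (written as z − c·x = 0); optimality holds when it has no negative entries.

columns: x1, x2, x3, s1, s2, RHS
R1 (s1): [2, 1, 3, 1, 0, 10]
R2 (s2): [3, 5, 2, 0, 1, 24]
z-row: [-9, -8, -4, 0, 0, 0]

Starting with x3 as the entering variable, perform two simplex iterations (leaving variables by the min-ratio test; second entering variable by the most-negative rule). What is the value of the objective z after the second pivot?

40

Ratio test on column x3 — row 1: 10/3 = 10/3; row 2: 24/2 = 12. Minimum is 10/3 at row 1 (s1 leaves); pivot element 3.
Pivot on row 1; the z-row RHS becomes 0 − (-4)·(10/3) = 40/3.
Next entering variable (most negative z-row entry -20/3): x2.
Ratio test on column x2 — row 1: (10/3)/(1/3) = 10; row 2: (52/3)/(13/3) = 4. Minimum is 4 at row 2 (s2 leaves); pivot element 13/3.
After the second pivot the z-row RHS is 40/3 − (-20/3)·4 = 40.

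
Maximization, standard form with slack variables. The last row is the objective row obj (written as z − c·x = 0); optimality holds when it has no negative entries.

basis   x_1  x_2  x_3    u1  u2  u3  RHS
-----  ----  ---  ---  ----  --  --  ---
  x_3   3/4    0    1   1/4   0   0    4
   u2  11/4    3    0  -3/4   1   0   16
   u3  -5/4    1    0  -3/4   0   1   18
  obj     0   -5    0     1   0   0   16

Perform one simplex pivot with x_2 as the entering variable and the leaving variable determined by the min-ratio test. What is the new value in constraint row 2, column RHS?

16/3

Ratio test on column x_2 — row 1: entry 0 ≤ 0; row 2: 16/3 = 16/3; row 3: 18/1 = 18. Minimum is 16/3 at row 2 (u2 leaves); pivot element 3.
Divide row 2 by 3; eliminate column x_2 from the other rows.
In the new row 2, the RHS entry is the old entry divided by the pivot: 16/3 = 16/3.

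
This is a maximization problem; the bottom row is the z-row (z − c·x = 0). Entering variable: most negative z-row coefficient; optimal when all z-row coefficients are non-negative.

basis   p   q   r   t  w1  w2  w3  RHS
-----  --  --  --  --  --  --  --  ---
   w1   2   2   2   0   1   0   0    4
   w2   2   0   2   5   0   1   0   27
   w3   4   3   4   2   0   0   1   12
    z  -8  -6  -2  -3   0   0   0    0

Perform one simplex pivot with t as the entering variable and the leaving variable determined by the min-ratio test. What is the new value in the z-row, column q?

-6

Ratio test on column t — row 1: entry 0 ≤ 0; row 2: 27/5 = 27/5; row 3: 12/2 = 6. Minimum is 27/5 at row 2 (w2 leaves); pivot element 5.
Divide row 2 by 5; eliminate column t from the other rows.
z-row update in column q: -6 − (-3)·0 = -6.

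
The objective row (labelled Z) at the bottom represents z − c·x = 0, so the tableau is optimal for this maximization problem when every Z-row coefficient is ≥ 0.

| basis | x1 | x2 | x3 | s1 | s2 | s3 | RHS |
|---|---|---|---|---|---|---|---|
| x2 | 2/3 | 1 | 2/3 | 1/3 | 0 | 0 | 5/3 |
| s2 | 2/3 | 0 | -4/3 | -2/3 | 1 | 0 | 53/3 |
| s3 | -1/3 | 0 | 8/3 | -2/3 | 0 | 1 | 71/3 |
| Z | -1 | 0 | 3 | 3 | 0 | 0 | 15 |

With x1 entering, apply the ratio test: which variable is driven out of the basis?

Column x1 entries and ratios — x2: (5/3)/(2/3) = 5/2; s2: (53/3)/(2/3) = 53/2; s3: -1/3 ≤ 0, skip.
Smallest ratio is 5/2 in the row of x2, so x2 leaves.

x2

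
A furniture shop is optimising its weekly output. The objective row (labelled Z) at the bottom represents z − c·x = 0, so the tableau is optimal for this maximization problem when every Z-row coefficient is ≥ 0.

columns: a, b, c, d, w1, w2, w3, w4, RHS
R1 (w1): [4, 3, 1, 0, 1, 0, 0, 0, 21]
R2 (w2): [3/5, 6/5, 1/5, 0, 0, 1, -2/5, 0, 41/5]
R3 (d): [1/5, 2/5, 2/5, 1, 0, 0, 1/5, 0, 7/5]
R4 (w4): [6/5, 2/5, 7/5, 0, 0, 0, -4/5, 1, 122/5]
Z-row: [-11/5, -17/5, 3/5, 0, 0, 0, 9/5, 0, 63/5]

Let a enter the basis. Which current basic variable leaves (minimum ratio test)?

w1

Column a entries and ratios — w1: 21/4 = 21/4; w2: (41/5)/(3/5) = 41/3; d: (7/5)/(1/5) = 7; w4: (122/5)/(6/5) = 61/3.
Smallest ratio is 21/4 in the row of w1, so w1 leaves.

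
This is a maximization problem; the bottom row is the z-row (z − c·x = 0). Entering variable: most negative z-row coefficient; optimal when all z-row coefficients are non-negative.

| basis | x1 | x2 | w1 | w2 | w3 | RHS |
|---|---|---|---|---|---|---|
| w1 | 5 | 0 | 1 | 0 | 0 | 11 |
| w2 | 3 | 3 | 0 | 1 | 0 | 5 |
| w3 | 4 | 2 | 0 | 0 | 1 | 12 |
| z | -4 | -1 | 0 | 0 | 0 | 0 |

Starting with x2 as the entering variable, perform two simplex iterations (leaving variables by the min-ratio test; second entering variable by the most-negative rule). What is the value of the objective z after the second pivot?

20/3

Ratio test on column x2 — row 1: entry 0 ≤ 0; row 2: 5/3 = 5/3; row 3: 12/2 = 6. Minimum is 5/3 at row 2 (w2 leaves); pivot element 3.
Pivot on row 2; the z-row RHS becomes 0 − (-1)·(5/3) = 5/3.
Next entering variable (most negative z-row entry -3): x1.
Ratio test on column x1 — row 1: 11/5 = 11/5; row 2: (5/3)/1 = 5/3; row 3: (26/3)/2 = 13/3. Minimum is 5/3 at row 2 (x2 leaves); pivot element 1.
After the second pivot the z-row RHS is 5/3 − (-3)·(5/3) = 20/3.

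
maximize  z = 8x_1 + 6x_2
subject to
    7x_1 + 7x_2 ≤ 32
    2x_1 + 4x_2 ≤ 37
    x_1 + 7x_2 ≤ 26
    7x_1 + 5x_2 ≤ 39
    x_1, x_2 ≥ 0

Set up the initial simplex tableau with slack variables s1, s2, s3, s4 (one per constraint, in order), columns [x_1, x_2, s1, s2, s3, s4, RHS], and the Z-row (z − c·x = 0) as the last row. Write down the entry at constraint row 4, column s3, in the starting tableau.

Slack s3 belongs to constraint 3; its column is the unit vector e_3, so the entry in row 4 is 0.

0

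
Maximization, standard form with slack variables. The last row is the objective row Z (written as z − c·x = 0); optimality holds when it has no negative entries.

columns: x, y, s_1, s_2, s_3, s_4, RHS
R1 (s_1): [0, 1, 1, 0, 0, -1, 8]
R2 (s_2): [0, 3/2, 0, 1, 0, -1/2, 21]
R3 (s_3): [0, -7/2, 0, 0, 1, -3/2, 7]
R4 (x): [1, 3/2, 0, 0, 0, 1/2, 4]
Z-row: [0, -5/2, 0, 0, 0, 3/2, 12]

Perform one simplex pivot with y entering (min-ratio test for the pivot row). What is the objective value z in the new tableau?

56/3

Ratio test on column y — row 1: 8/1 = 8; row 2: 21/(3/2) = 14; row 3: entry -7/2 ≤ 0; row 4: 4/(3/2) = 8/3. Minimum is 8/3 at row 4 (x leaves); pivot element 3/2.
Pivot on row 4; the Z-row RHS becomes 12 − (-5/2)·(8/3) = 56/3.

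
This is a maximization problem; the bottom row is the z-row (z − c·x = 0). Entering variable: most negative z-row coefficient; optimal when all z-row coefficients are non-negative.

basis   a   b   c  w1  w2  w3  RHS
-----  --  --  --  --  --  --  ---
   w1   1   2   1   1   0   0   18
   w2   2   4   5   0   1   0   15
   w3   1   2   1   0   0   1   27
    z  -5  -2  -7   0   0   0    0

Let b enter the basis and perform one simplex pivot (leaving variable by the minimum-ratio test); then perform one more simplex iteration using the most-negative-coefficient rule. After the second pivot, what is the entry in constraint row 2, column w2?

1/5

Ratio test on column b — row 1: 18/2 = 9; row 2: 15/4 = 15/4; row 3: 27/2 = 27/2. Minimum is 15/4 at row 2 (w2 leaves); pivot element 4.
Divide row 2 by 4; eliminate column b from the other rows.
Second iteration: most negative z-row entry is -9/2 in column c, so c enters.
Ratio test on column c — row 1: entry -3/2 ≤ 0; row 2: (15/4)/(5/4) = 3; row 3: entry -3/2 ≤ 0. Minimum is 3 at row 2 (b leaves); pivot element 5/4.
Divide row 2 by 5/4; eliminate column c from the other rows.
After both pivots, the entry at constraint row 2, column w2 is 1/5.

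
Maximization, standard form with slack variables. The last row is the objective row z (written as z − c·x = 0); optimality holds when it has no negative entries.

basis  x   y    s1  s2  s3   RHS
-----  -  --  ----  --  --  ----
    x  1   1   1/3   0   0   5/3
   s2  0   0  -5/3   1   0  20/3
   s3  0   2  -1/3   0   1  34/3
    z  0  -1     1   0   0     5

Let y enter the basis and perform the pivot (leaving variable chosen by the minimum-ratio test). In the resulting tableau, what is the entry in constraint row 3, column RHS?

Ratio test on column y — row 1: (5/3)/1 = 5/3; row 2: entry 0 ≤ 0; row 3: (34/3)/2 = 17/3. Minimum is 5/3 at row 1 (x leaves); pivot element 1.
Divide row 1 by 1; eliminate column y from the other rows.
Row 3 update in column RHS: 34/3 − 2·(5/3) = 8.

8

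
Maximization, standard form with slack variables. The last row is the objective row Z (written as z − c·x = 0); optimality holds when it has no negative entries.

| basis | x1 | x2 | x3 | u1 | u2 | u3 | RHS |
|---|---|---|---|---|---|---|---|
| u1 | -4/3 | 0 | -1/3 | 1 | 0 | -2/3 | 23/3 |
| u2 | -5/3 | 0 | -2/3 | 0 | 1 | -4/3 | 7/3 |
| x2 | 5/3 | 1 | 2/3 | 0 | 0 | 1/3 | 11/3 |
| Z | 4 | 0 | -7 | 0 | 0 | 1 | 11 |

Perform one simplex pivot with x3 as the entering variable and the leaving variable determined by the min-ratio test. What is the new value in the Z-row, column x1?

Ratio test on column x3 — row 1: entry -1/3 ≤ 0; row 2: entry -2/3 ≤ 0; row 3: (11/3)/(2/3) = 11/2. Minimum is 11/2 at row 3 (x2 leaves); pivot element 2/3.
Divide row 3 by 2/3; eliminate column x3 from the other rows.
Z-row update in column x1: 4 − (-7)·(5/2) = 43/2.

43/2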